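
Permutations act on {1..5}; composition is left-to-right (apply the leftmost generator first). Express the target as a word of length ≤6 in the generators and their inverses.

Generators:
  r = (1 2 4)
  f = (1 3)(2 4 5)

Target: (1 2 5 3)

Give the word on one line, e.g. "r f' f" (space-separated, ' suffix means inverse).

r f f r f

  after r: (1 2 4)
  after f: (1 4 3)(2 5)
  after f: (1 5 4)
  after r: (1 5)(2 4)
  after f: (1 2 5 3)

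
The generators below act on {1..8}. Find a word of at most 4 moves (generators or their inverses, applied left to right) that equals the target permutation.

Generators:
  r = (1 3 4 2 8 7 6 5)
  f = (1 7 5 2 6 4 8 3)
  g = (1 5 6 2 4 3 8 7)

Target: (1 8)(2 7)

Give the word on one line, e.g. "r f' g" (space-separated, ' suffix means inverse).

  after g': (1 7 8 3 4 2 6 5)
  after r': (1 8)(2 7)

g' r'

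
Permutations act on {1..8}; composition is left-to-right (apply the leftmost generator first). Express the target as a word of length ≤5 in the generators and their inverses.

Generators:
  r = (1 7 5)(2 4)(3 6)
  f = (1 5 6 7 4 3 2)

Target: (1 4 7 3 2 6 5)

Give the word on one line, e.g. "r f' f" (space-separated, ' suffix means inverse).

  after f': (1 2 3 4 7 6 5)
  after r': (1 4)(2 6 7 3)
  after r': (1 2 3 4 5 7 6)
  after r': (1 4 7 3 2 6 5)

f' r' r' r'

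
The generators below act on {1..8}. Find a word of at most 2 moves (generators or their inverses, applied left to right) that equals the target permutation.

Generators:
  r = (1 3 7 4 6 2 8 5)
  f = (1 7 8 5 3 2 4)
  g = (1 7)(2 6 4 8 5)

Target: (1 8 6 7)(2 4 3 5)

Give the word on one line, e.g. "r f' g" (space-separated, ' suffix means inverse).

r' r'

  after r': (1 5 8 2 6 4 7 3)
  after r': (1 8 6 7)(2 4 3 5)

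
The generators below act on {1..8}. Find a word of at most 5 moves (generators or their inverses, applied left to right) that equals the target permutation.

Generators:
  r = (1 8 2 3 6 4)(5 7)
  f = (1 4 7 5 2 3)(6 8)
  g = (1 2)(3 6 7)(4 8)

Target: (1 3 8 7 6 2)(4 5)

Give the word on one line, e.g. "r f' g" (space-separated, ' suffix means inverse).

f r' g'

  after f: (1 4 7 5 2 3)(6 8)
  after r': (1 6)(3 4 5 8)
  after g': (1 3 8 7 6 2)(4 5)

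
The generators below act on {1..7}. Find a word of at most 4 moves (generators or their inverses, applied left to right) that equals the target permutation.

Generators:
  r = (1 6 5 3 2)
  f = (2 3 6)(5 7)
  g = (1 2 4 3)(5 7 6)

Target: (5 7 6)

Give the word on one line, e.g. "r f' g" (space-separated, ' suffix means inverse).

g g g g

  after g: (1 2 4 3)(5 7 6)
  after g: (1 4)(2 3)(5 6 7)
  after g: (1 3 4 2)
  after g: (5 7 6)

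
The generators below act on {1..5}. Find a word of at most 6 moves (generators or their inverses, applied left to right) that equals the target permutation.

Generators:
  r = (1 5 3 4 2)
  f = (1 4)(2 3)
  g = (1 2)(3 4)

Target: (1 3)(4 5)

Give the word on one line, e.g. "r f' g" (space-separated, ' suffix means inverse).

g' r g r' g'

  after g': (1 2)(3 4)
  after r: (2 5 3)
  after g: (1 2 5 4 3)
  after r': (1 4 5 3 2)
  after g': (1 3)(4 5)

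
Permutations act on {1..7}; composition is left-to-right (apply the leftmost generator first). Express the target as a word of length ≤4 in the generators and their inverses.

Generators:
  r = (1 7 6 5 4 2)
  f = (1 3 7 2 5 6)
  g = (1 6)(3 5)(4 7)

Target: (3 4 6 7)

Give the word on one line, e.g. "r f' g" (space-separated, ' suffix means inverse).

f' r' r'

  after f': (1 6 5 2 7 3)
  after r': (1 7 3 2)(4 5)
  after r': (3 4 6 7)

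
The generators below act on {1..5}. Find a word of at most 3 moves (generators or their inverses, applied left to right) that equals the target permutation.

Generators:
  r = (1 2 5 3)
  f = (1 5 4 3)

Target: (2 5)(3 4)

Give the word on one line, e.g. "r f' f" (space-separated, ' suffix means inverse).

  after f': (1 3 4 5)
  after r: (2 5)(3 4)

f' r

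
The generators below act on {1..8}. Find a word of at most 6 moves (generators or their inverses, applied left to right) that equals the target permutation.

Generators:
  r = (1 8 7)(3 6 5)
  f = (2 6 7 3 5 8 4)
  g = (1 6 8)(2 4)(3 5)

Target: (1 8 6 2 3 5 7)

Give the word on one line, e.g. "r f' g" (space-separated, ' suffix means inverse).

f' r' f' r f

  after f': (2 4 8 5 3 7 6)
  after r': (1 7 3 8 6 2 4)
  after f': (1 6 4)(2 8)(3 5)
  after r: (1 5 6 4 8 2 7)
  after f: (1 8 6 2 3 5 7)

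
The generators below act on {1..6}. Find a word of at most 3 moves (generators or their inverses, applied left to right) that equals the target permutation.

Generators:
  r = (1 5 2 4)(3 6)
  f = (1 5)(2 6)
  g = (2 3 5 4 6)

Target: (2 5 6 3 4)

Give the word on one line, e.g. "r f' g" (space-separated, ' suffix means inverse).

  after g: (2 3 5 4 6)
  after g: (2 5 6 3 4)

g g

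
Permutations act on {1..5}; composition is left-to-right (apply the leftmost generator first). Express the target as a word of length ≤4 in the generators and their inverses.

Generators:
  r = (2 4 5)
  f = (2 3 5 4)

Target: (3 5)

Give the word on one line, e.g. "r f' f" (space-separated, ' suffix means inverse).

  after r: (2 4 5)
  after f: (3 5)

r f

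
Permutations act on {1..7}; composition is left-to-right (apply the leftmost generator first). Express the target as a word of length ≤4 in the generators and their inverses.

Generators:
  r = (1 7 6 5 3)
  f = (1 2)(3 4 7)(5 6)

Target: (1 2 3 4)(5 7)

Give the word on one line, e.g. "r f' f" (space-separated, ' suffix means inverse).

f r'

  after f: (1 2)(3 4 7)(5 6)
  after r': (1 2 3 4)(5 7)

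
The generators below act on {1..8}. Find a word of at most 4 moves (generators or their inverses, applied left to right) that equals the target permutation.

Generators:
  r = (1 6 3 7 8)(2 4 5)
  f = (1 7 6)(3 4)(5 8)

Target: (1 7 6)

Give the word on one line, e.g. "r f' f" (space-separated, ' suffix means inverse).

f' f'

  after f': (1 6 7)(3 4)(5 8)
  after f': (1 7 6)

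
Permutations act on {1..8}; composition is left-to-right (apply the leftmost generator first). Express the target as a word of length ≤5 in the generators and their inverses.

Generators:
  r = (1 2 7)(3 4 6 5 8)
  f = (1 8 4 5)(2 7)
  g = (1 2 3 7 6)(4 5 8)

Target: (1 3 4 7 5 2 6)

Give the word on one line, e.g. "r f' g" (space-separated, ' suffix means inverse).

r' g' f'

  after r': (1 7 2)(3 8 5 6 4)
  after g': (1 3 5 7)(2 6 8 4)
  after f': (1 3 4 7 5 2 6)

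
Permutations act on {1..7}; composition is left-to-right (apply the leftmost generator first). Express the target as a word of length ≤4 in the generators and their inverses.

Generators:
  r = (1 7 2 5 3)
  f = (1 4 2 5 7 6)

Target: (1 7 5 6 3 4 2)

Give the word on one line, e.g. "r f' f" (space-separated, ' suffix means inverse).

  after f': (1 6 7 5 2 4)
  after r': (1 6)(2 4 3 5 7)
  after r': (1 6 3 2 4 5)
  after f': (1 7 5 6 3 4 2)

f' r' r' f'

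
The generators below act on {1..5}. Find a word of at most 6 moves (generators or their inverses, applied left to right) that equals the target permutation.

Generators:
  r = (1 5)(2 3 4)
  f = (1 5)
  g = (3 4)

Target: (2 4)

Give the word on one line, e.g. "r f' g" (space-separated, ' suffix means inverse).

  after r: (1 5)(2 3 4)
  after g': (1 5)(2 4)
  after f: (2 4)
  after f: (1 5)(2 4)
  after f: (2 4)

r g' f f f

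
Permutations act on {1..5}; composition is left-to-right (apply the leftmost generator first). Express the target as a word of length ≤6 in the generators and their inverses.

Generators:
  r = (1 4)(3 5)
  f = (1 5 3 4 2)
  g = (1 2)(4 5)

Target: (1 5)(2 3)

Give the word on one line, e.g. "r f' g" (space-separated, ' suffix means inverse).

f' g r g'

  after f': (1 2 4 3 5)
  after g: (2 5)(3 4)
  after r: (1 4 5 2 3)
  after g': (1 5)(2 3)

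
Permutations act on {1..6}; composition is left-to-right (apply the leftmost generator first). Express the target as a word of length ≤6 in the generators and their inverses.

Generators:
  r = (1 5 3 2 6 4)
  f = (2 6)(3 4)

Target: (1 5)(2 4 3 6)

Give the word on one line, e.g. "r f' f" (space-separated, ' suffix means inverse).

r' r' f r' r'

  after r': (1 4 6 2 3 5)
  after r': (1 6 3)(2 5 4)
  after f: (1 2 5 3)(4 6)
  after r': (1 3 4 2)
  after r': (1 5)(2 4 3 6)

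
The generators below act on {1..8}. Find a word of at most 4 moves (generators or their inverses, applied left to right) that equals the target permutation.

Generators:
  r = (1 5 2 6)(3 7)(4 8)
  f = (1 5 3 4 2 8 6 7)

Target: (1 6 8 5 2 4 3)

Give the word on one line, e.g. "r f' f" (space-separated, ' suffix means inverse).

  after f: (1 5 3 4 2 8 6 7)
  after f: (1 3 2 6)(4 8 7 5)
  after r': (1 7)(3 5 8)
  after f': (1 6 8 5 2 4 3)

f f r' f'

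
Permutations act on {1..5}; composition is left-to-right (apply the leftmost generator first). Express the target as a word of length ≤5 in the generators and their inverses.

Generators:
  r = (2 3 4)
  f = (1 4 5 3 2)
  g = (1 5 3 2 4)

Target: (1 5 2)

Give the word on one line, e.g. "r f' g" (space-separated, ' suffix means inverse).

r g g f' r'

  after r: (2 3 4)
  after g: (1 5 3)
  after g: (1 3 5 2 4)
  after f': (1 5 3 4 2)
  after r': (1 5 2)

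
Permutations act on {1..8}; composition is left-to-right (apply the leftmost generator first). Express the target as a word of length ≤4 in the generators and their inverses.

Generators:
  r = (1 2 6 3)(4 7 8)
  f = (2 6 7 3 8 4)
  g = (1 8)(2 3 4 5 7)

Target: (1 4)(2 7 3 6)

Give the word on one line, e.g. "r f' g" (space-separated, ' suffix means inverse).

f' r' f r

  after f': (2 4 8 3 7 6)
  after r': (1 3 4 7 2 8 6)
  after f: (1 8 7 6)(2 4 3)
  after r: (1 4)(2 7 3 6)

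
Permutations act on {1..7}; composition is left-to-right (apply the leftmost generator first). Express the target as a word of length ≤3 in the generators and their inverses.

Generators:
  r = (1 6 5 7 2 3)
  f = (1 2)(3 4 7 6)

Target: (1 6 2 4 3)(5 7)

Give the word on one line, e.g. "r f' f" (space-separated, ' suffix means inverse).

  after r': (1 3 2 7 5 6)
  after f': (1 6 2 4 3)(5 7)

r' f'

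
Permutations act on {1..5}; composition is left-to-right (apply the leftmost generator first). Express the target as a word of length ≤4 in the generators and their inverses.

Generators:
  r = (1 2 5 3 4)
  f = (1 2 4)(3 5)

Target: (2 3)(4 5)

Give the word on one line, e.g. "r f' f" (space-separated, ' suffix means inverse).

f r' r' f

  after f: (1 2 4)(3 5)
  after r': (2 3)
  after r': (1 4 3)(2 5)
  after f: (2 3)(4 5)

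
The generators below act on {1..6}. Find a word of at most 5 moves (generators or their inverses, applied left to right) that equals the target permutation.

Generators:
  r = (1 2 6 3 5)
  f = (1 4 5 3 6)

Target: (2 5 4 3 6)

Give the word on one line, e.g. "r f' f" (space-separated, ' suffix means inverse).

f' r' r'

  after f': (1 6 3 5 4)
  after r': (1 2)(4 5)
  after r': (2 5 4 3 6)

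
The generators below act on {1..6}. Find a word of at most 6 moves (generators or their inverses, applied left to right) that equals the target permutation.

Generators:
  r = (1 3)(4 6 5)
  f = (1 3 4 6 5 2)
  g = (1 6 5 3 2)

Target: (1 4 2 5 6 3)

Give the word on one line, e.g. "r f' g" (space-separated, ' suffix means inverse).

  after f': (1 2 5 6 4 3)
  after g: (2 3 6 4)
  after f: (1 3 5 2 4)
  after f: (1 4 3 2 6 5)
  after g: (1 4 2 5 6 3)

f' g f f g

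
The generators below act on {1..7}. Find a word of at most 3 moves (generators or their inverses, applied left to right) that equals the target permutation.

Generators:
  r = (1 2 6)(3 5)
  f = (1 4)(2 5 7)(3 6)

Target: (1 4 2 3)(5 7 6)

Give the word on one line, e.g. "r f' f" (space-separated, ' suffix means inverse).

  after f: (1 4)(2 5 7)(3 6)
  after r: (1 4 2 3)(5 7 6)

f r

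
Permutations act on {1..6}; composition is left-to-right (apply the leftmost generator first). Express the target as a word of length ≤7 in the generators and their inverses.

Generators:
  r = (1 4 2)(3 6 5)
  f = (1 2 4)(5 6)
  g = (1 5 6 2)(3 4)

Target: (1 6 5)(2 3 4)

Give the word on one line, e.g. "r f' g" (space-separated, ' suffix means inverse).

r f r f' g'

  after r: (1 4 2)(3 6 5)
  after f: (3 5)
  after r: (1 4 2)(5 6)
  after f': (1 2 4)
  after g': (1 6 5)(2 3 4)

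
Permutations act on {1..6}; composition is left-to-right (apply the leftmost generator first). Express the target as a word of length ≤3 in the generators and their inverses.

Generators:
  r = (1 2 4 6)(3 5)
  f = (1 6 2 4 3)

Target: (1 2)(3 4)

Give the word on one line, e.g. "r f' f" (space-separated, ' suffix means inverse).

  after f: (1 6 2 4 3)
  after r: (2 6 4 5 3)
  after r: (1 2)(3 4)

f r r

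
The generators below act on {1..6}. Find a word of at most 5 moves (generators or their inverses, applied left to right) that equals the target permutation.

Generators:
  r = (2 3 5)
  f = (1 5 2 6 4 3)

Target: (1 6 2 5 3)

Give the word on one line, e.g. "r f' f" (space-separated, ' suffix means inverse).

r' f' r r f

  after r': (2 5 3)
  after f': (1 3 5 4 6 2)
  after r: (1 5 4 6 3 2)
  after r: (1 2)(4 6 5)
  after f: (1 6 2 5 3)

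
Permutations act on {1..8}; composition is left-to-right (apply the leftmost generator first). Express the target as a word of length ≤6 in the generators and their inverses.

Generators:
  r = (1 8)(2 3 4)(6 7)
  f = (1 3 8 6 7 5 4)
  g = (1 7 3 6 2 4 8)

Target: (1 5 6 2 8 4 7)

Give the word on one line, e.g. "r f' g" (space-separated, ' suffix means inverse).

  after g': (1 8 4 2 6 3 7)
  after r': (2 7 8 3 6)
  after f': (1 4 5 7 3 8)(2 6)
  after f': (1 5 6 2 8 4 7)

g' r' f' f'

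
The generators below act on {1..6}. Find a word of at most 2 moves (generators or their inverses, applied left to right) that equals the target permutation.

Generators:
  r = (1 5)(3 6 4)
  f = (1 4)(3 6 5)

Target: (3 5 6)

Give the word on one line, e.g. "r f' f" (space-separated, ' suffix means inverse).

  after f: (1 4)(3 6 5)
  after f: (3 5 6)

f f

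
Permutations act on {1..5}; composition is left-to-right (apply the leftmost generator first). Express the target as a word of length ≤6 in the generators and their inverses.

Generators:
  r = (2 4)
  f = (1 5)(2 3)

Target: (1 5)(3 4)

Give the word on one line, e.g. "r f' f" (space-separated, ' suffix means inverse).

  after r': (2 4)
  after f': (1 5)(2 4 3)
  after f': (2 4)
  after f': (1 5)(2 4 3)
  after r': (1 5)(3 4)

r' f' f' f' r'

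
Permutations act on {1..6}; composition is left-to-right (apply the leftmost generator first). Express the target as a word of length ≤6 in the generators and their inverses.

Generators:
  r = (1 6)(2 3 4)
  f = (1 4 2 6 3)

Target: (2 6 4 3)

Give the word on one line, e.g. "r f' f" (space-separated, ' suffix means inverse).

r' f f r r

  after r': (1 6)(2 4 3)
  after f: (1 3 6 4)
  after f: (2 6)
  after r: (1 6 3 4 2)
  after r: (2 6 4 3)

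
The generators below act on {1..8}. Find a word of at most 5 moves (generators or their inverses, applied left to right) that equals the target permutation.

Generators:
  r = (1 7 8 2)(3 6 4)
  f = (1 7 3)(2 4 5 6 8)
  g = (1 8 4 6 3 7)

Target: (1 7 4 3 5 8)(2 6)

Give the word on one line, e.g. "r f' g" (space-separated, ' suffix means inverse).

r f' g'

  after r: (1 7 8 2)(3 6 4)
  after f': (2 3 5 4 7 6)
  after g': (1 7 4 3 5 8)(2 6)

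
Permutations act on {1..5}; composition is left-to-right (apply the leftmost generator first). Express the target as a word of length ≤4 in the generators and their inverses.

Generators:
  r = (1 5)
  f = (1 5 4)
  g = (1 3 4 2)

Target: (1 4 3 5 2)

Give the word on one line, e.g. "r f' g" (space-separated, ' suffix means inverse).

  after f: (1 5 4)
  after g: (1 5 2)(3 4)
  after f: (1 4 3)(2 5)
  after r': (1 4 3 5 2)

f g f r'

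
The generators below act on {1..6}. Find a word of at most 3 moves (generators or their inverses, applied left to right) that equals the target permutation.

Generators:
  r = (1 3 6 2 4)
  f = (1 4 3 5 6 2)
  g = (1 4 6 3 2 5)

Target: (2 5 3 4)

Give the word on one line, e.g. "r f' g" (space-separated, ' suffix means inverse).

g r

  after g: (1 4 6 3 2 5)
  after r: (2 5 3 4)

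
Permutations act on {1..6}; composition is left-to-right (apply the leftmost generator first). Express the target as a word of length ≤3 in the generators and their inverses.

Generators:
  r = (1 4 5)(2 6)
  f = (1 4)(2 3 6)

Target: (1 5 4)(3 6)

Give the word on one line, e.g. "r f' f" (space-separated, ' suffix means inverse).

r' f' f'

  after r': (1 5 4)(2 6)
  after f': (1 5)(2 3)
  after f': (1 5 4)(3 6)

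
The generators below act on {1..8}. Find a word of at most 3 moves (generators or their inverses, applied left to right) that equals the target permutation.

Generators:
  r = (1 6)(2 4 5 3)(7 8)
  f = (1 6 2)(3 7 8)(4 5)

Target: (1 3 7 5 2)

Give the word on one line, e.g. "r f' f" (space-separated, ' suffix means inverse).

f' r'

  after f': (1 2 6)(3 8 7)(4 5)
  after r': (1 3 7 5 2)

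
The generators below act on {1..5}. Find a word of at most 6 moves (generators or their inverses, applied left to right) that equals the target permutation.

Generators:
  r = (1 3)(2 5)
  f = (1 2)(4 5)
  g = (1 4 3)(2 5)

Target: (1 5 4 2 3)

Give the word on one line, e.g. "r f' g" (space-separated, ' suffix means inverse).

  after f: (1 2)(4 5)
  after r: (1 5 4 2 3)
  after f': (1 4)(2 3)
  after f': (1 5 4 2 3)

f r f' f'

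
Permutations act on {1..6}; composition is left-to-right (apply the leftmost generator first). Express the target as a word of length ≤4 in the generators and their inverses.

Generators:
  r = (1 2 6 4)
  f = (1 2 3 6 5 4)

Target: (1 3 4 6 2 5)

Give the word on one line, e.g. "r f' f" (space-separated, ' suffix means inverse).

  after r: (1 2 6 4)
  after f: (1 3 6)(2 5 4)
  after r: (1 3 4 6 2 5)

r f r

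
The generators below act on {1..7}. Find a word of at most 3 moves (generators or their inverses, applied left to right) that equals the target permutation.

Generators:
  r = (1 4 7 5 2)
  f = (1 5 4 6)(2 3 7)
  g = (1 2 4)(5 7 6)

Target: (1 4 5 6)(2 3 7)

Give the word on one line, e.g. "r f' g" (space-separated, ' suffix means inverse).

  after f: (1 5 4 6)(2 3 7)
  after r: (1 2 3 5 7)(4 6)
  after g: (1 4 5 6)(2 3 7)

f r g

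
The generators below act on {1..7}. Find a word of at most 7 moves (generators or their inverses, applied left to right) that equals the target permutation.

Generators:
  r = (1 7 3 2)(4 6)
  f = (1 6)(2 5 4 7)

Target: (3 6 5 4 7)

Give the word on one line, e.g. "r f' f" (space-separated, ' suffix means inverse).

  after f: (1 6)(2 5 4 7)
  after f: (2 4)(5 7)
  after r': (1 2 6 4 3 7 5)
  after f': (1 7 2)(3 4)(5 6)
  after r': (3 6 5 4 7)

f f r' f' r'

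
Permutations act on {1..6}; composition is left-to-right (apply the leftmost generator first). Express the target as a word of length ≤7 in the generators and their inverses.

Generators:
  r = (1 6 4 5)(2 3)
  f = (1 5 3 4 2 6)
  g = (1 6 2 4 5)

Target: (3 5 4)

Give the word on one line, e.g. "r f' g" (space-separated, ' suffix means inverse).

g' f r' g' f

  after g': (1 5 4 2 6)
  after f: (1 3 4 6 5 2)
  after r': (1 2 5 3 6 4)
  after g': (1 6 2 4 5 3)
  after f: (3 5 4)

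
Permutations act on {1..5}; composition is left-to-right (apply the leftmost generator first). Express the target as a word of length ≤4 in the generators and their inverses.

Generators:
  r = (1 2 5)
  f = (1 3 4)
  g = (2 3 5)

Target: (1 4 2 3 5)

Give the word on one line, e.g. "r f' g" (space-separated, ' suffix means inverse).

f' r' r' g'

  after f': (1 4 3)
  after r': (1 4 3 5 2)
  after r': (1 4 3 2 5)
  after g': (1 4 2 3 5)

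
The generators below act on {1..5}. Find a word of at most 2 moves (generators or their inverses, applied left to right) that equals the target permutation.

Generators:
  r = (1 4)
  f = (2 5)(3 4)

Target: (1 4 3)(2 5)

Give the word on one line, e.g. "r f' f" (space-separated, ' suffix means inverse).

f' r'

  after f': (2 5)(3 4)
  after r': (1 4 3)(2 5)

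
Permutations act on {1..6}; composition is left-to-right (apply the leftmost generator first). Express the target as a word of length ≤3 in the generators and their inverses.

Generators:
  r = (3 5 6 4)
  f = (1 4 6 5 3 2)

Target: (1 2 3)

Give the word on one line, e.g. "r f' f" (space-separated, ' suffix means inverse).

r' f'

  after r': (3 4 6 5)
  after f': (1 2 3)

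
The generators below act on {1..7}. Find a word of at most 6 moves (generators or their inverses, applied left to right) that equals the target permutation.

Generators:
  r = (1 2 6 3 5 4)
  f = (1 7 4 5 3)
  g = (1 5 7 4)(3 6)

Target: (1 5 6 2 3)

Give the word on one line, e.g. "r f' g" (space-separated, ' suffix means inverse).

  after f: (1 7 4 5 3)
  after r: (1 7)(2 6 3)
  after g': (1 5)(2 3)(4 7)
  after f': (1 4)(2 5 3)
  after r': (1 5 6 2 3)

f r g' f' r'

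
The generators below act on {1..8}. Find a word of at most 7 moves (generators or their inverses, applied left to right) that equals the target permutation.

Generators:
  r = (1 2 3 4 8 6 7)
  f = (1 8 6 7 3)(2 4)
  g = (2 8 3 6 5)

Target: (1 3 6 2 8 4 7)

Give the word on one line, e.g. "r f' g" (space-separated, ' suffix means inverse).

  after r: (1 2 3 4 8 6 7)
  after r: (1 3 8 7 2 4 6)
  after f: (3 6 8)(4 7)
  after r': (1 7 3 8 2)(4 6)
  after f: (1 3 6 2 8 4 7)

r r f r' f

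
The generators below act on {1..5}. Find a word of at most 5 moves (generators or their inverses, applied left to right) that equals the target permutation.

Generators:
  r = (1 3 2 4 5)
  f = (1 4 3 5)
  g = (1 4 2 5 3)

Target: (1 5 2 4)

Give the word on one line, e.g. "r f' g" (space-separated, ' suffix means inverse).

f r' f f g

  after f: (1 4 3 5)
  after r': (1 2 3 4)
  after f: (1 2 5)
  after f: (1 2)(3 5 4)
  after g: (1 5 2 4)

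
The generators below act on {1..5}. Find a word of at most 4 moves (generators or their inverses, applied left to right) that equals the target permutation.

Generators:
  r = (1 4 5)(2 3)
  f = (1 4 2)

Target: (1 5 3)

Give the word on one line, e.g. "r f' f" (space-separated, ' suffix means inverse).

  after r: (1 4 5)(2 3)
  after f': (2 3 4 5)
  after r': (1 5 3)

r f' r'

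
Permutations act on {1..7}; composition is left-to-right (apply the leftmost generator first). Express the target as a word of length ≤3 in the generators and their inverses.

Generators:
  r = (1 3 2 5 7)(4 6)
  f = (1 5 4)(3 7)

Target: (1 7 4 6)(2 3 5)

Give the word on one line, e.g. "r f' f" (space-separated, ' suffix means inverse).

r' f' f'

  after r': (1 7 5 2 3)(4 6)
  after f': (1 3 4 6 5 2 7)
  after f': (1 7 4 6)(2 3 5)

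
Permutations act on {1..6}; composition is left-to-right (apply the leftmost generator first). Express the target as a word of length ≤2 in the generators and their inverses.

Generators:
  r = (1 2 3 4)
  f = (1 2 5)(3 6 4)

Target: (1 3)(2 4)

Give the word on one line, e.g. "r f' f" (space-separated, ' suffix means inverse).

r' r'

  after r': (1 4 3 2)
  after r': (1 3)(2 4)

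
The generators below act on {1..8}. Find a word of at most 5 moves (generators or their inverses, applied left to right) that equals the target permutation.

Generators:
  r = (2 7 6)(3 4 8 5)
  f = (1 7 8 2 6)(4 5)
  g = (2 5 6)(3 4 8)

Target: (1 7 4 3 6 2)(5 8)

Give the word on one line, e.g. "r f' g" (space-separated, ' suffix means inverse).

g' r g' f

  after g': (2 6 5)(3 8 4)
  after r: (3 5 7 6)
  after g': (2 6 8 4 3)(5 7)
  after f: (1 7 4 3 6 2)(5 8)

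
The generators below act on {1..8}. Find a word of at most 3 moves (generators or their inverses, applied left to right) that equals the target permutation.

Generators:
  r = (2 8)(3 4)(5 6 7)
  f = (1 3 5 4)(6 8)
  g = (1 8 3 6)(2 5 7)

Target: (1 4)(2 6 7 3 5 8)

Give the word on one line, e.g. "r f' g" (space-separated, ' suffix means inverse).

r f'

  after r: (2 8)(3 4)(5 6 7)
  after f': (1 4)(2 6 7 3 5 8)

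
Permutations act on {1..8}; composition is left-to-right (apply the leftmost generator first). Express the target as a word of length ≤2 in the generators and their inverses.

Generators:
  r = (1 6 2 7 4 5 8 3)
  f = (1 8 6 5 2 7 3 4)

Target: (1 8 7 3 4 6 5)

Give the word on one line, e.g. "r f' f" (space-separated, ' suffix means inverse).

  after r: (1 6 2 7 4 5 8 3)
  after f': (1 8 7 3 4 6 5)

r f'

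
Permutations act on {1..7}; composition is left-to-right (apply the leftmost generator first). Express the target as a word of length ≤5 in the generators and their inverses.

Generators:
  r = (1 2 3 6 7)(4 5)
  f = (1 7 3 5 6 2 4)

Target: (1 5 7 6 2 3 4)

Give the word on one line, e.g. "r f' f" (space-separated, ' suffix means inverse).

  after r': (1 7 6 3 2)(4 5)
  after f': (2 4 3 6 7 5)
  after f': (1 4 7 3 5 6)
  after r: (1 5 7 6 2 3 4)

r' f' f' r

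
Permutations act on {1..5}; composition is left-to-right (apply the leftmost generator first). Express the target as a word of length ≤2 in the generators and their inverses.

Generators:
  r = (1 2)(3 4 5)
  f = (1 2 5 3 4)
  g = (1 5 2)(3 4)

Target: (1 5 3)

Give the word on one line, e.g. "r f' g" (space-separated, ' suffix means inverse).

  after r': (1 2)(3 5 4)
  after g': (1 5 3)

r' g'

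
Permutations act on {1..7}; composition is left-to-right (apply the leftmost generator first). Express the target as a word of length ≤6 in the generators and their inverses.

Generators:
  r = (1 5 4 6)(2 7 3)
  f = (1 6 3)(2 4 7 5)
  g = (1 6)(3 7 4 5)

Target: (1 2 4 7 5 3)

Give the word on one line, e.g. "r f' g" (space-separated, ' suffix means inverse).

  after g: (1 6)(3 7 4 5)
  after f: (1 3 5)(2 4)
  after g: (1 7 4 2 5 6)
  after f': (1 4 5)(2 7)(3 6)
  after f': (1 2 4 7 5 3)

g f g f' f'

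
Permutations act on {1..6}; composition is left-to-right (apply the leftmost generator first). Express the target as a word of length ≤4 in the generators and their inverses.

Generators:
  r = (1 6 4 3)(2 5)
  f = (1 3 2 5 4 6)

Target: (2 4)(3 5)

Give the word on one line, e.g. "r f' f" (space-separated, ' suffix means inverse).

r f r' f'

  after r: (1 6 4 3)(2 5)
  after f: (2 4)
  after r': (1 3 4 5 2 6)
  after f': (2 4)(3 5)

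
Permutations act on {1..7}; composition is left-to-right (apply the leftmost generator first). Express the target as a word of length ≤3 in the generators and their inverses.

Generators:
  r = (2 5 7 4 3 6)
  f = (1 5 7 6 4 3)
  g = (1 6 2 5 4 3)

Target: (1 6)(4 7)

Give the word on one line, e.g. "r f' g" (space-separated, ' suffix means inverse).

g' r

  after g': (1 3 4 5 2 6)
  after r: (1 6)(4 7)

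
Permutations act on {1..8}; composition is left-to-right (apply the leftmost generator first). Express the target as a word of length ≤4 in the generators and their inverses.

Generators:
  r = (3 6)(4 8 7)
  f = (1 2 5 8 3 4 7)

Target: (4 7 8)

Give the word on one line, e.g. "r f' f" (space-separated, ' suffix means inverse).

  after r: (3 6)(4 8 7)
  after r: (4 7 8)

r r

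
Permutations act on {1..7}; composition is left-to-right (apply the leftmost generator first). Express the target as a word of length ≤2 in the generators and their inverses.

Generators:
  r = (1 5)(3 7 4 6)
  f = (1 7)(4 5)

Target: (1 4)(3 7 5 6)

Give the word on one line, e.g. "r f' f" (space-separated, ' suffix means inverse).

f' r

  after f': (1 7)(4 5)
  after r: (1 4)(3 7 5 6)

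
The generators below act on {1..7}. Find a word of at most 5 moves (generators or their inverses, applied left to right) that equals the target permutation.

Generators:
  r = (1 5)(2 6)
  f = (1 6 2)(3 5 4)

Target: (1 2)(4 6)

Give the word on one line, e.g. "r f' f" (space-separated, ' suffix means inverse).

  after f': (1 2 6)(3 4 5)
  after r: (1 6 5 3 4)
  after f: (1 2)(4 6)

f' r f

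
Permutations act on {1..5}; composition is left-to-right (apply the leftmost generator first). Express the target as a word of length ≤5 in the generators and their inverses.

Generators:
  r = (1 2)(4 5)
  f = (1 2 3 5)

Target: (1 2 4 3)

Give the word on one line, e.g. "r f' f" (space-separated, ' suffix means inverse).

r f' r'

  after r: (1 2)(4 5)
  after f': (2 5 4 3)
  after r': (1 2 4 3)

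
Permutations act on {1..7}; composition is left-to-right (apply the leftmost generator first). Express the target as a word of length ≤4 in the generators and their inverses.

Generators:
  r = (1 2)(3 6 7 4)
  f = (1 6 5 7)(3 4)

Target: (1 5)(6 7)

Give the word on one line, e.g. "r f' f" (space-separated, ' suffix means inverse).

f' f'

  after f': (1 7 5 6)(3 4)
  after f': (1 5)(6 7)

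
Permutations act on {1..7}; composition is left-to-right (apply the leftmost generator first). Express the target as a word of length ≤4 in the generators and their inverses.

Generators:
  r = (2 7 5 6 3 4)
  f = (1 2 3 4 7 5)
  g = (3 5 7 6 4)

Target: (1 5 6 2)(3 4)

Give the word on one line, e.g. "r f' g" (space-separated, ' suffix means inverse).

r' f r f

  after r': (2 4 3 6 5 7)
  after f: (1 2 7 3 6)
  after r: (1 7 4 2 5 6)
  after f: (1 5 6 2)(3 4)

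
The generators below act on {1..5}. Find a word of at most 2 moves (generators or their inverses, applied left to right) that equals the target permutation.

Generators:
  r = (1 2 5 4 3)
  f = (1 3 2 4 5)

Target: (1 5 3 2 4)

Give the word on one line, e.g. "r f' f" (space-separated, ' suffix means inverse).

  after r: (1 2 5 4 3)
  after r: (1 5 3 2 4)

r r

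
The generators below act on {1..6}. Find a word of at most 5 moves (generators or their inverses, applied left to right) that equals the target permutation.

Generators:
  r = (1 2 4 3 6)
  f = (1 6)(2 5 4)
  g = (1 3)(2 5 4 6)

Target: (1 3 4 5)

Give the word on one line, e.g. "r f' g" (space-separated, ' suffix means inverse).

  after f: (1 6)(2 5 4)
  after r: (2 5 3 6)
  after g': (1 3 4 5)

f r g'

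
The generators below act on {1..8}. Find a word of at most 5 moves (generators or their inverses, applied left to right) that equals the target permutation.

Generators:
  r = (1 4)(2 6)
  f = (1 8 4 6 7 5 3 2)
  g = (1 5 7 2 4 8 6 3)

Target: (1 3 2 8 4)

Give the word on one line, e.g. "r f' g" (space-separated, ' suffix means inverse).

  after r: (1 4)(2 6)
  after f: (1 6)(2 7 5 3)(4 8)
  after f: (1 7 3)(2 5)(6 8)
  after g': (1 5 7 6 4 2)
  after f: (1 3 2 8 4)

r f f g' f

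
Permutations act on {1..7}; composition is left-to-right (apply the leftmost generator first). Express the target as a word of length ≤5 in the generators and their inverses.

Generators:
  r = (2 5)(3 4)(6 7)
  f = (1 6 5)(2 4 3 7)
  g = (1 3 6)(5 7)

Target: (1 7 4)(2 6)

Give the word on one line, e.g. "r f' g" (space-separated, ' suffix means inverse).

  after r: (2 5)(3 4)(6 7)
  after g': (1 6 5 2 7 3 4)
  after r': (1 7 4)(2 6)

r g' r'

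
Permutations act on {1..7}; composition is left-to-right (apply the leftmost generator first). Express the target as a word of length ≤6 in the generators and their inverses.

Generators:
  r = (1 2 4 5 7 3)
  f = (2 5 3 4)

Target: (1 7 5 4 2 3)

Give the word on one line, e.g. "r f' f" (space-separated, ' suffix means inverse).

f r' r' f' f'

  after f: (2 5 3 4)
  after r': (1 3 2 4)(5 7)
  after r': (1 7 4 3)
  after f': (1 7 3)(2 4 5)
  after f': (1 7 5 4 2 3)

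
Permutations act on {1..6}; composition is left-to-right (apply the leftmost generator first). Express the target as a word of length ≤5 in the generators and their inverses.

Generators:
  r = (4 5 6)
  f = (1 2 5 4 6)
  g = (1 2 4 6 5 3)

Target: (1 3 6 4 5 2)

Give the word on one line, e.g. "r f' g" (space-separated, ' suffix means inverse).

  after r: (4 5 6)
  after r: (4 6 5)
  after g': (1 3 5 2)
  after r: (1 3 6 4 5 2)

r r g' r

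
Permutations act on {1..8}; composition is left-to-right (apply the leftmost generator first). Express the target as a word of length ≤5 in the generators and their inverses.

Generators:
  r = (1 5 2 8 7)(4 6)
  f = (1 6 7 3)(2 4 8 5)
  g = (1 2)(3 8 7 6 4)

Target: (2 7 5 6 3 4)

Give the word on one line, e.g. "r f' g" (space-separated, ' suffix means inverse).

  after f: (1 6 7 3)(2 4 8 5)
  after f: (1 7)(2 8)(3 6)(4 5)
  after r: (2 7 5 6 3 4)

f f r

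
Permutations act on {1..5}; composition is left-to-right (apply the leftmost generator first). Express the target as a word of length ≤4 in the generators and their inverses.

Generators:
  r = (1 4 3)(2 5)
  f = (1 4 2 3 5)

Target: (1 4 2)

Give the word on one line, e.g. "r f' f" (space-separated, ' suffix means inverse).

  after f': (1 5 3 2 4)
  after r': (1 2)(3 5 4)
  after f: (1 3)(2 4 5)
  after r': (1 4 2)

f' r' f r'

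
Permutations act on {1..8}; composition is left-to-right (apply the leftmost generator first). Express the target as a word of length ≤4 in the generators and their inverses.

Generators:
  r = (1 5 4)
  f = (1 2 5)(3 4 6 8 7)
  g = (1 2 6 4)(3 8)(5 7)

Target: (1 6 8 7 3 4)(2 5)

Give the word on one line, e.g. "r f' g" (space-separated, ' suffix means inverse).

r' f

  after r': (1 4 5)
  after f: (1 6 8 7 3 4)(2 5)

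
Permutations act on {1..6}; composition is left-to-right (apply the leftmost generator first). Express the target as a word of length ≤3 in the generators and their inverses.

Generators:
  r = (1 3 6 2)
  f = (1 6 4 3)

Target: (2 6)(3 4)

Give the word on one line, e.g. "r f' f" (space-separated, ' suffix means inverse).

  after f': (1 3 4 6)
  after r': (2 6)(3 4)

f' r'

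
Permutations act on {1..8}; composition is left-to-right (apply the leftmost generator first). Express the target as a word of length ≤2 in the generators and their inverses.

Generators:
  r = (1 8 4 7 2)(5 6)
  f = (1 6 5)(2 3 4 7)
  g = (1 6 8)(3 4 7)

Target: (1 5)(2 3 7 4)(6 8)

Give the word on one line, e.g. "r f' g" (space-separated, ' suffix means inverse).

  after g: (1 6 8)(3 4 7)
  after f: (1 5)(2 3 7 4)(6 8)

g f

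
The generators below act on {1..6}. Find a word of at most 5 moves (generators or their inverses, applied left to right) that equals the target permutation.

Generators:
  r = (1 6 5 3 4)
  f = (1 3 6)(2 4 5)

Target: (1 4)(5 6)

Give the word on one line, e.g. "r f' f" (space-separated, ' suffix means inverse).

  after f: (1 3 6)(2 4 5)
  after r: (1 4 3 5 2)
  after f': (1 2 6 3 4)
  after r: (1 2 5 3)(4 6)
  after f: (1 4)(5 6)

f r f' r f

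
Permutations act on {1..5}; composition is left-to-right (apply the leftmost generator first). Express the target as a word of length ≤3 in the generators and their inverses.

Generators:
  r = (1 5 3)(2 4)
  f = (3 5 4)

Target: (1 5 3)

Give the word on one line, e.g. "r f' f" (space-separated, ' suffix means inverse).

r' r'

  after r': (1 3 5)(2 4)
  after r': (1 5 3)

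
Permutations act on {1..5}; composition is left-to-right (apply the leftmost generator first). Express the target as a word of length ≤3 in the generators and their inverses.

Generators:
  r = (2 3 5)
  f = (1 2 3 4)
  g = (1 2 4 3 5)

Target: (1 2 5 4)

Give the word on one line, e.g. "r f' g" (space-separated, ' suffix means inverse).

r' f

  after r': (2 5 3)
  after f: (1 2 5 4)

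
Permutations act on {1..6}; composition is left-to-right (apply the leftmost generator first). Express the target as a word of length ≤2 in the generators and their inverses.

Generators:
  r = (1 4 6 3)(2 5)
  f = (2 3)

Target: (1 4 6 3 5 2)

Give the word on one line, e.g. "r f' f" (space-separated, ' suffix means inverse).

f r

  after f: (2 3)
  after r: (1 4 6 3 5 2)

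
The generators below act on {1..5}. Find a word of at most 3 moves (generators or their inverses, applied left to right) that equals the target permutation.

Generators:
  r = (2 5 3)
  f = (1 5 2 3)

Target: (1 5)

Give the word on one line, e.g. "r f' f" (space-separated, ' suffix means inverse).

  after r: (2 5 3)
  after f: (1 5)

r f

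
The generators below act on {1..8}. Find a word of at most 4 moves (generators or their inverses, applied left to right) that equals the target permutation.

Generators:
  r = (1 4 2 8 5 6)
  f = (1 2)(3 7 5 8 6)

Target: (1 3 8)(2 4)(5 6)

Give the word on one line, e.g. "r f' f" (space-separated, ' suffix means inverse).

f r f f

  after f: (1 2)(3 7 5 8 6)
  after r: (1 8)(2 4)(3 7 6)
  after f: (1 6 7 3 5 8 2 4)
  after f: (1 3 8)(2 4)(5 6)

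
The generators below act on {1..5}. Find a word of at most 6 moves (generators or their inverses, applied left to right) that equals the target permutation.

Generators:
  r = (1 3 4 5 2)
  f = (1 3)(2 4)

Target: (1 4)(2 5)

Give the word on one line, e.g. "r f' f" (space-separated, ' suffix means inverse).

  after r: (1 3 4 5 2)
  after r: (1 4 2 3 5)
  after r: (1 5 3 2 4)
  after r: (1 2 5 4 3)
  after f: (1 4)(2 5)

r r r r f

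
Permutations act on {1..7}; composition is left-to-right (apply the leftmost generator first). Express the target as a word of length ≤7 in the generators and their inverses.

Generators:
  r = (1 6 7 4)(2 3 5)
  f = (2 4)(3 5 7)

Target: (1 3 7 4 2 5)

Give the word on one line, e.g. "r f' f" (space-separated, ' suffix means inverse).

f f r' f' r

  after f: (2 4)(3 5 7)
  after f: (3 7 5)
  after r': (1 4 7 3 6)(2 5)
  after f': (1 2 3 6)(4 5)
  after r: (1 3 7 4 2 5)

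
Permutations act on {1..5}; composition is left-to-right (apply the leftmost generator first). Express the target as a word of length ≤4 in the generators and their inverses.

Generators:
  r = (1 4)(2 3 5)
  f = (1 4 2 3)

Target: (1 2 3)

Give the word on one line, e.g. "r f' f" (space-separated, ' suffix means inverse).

  after r: (1 4)(2 3 5)
  after r: (2 5 3)
  after f': (1 3 4)(2 5)
  after r': (1 2 3)

r r f' r'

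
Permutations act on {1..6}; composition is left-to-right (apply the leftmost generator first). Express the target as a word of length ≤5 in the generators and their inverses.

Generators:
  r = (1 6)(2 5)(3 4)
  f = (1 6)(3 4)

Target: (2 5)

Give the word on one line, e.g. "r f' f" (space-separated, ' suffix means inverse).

r f' r r

  after r: (1 6)(2 5)(3 4)
  after f': (2 5)
  after r: (1 6)(3 4)
  after r: (2 5)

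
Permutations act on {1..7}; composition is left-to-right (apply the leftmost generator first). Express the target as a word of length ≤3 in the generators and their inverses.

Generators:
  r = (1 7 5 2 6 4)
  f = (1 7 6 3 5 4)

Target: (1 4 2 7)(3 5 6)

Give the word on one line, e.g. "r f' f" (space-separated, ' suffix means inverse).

f' r f'

  after f': (1 4 5 3 6 7)
  after r: (2 6 5 3 4)
  after f': (1 4 2 7)(3 5 6)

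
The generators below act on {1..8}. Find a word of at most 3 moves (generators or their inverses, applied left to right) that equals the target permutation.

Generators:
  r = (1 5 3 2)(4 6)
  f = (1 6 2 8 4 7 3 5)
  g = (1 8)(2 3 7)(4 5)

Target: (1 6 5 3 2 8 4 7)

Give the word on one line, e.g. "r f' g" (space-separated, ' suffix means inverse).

f r r

  after f: (1 6 2 8 4 7 3 5)
  after r: (1 4 7 2 8 6)
  after r: (1 6 5 3 2 8 4 7)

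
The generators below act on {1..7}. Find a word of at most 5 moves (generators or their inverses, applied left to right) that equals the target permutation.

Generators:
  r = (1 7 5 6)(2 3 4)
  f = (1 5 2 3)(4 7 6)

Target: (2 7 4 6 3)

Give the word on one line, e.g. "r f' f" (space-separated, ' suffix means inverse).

r f' r' f

  after r: (1 7 5 6)(2 3 4)
  after f': (1 4 5 7)(3 6)
  after r': (1 3 5)(2 4 7 6)
  after f: (2 7 4 6 3)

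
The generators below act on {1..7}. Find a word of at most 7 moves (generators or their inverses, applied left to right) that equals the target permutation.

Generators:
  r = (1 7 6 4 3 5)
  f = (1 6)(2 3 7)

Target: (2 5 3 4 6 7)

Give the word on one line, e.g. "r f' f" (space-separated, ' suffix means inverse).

  after f': (1 6)(2 7 3)
  after r: (1 4 3 2 6 7 5)
  after f: (1 4 7 5 6 2)
  after r': (1 6 2 5 7 3 4)
  after f': (2 5 3 4 6 7)

f' r f r' f'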